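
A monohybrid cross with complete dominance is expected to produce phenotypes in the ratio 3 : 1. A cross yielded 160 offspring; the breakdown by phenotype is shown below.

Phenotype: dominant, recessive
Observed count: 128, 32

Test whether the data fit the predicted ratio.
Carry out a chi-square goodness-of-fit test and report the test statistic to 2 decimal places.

Ratio total = 4. Expected counts: 160×3/4 = 120, 160×1/4 = 40.
cat            O        E   (O−E)²/E
dominant     128      120      0.533
recessive     32       40      1.600
Sum = 2.13

2.13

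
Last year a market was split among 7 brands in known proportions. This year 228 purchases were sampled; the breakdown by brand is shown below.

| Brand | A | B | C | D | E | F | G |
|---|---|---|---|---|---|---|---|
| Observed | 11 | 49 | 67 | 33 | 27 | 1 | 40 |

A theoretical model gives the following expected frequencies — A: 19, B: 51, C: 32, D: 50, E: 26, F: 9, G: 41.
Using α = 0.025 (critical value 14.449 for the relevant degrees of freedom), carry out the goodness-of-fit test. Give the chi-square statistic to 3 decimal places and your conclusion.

cat         O        E   (O−E)²/E
A          11       19     3.3684
B          49       51     0.0784
C          67       32    38.2813
D          33       50     5.7800
E          27       26     0.0385
F           1        9     7.1111
G          40       41     0.0244
Sum = 54.682
df = 6. Since 54.682 > 14.449, we reject H₀.

54.682; reject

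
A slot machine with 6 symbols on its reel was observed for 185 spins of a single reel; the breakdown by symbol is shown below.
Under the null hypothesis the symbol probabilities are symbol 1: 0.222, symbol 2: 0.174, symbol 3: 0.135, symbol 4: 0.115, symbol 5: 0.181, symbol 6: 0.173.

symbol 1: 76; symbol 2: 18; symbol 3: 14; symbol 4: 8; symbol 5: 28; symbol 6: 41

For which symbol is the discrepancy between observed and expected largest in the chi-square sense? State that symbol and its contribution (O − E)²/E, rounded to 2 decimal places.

symbol 1, 29.71

Expected counts E_i = n·p_i: 185×0.222 = 41.07, 185×0.174 = 32.19, 185×0.135 = 24.975, 185×0.115 = 21.275, 185×0.181 = 33.485, 185×0.173 = 32.005.
χ² = (76−41.07)²/41.07 + (18−32.19)²/32.19 + (14−24.975)²/24.975 + (8−21.275)²/21.275 + (28−33.485)²/33.485 + (41−32.005)²/32.005
   = 29.708 + 6.255 + 4.823 + 8.283 + 0.898 + 2.528
The largest term is for symbol 1: 29.71.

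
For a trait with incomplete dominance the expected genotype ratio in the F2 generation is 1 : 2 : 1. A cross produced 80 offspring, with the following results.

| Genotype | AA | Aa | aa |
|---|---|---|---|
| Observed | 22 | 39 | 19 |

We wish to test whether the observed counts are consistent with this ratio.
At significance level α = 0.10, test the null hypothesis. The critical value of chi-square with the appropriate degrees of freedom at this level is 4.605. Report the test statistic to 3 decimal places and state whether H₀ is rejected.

Ratio total = 4. Expected counts: 80×1/4 = 20, 80×2/4 = 40, 80×1/4 = 20.
AA: (22 − 20)²/20 = 4/20 = 0.2000
Aa: (39 − 40)²/40 = 1/40 = 0.0250
aa: (19 − 20)²/20 = 1/20 = 0.0500
Sum = 0.275
df = 2. Since 0.275 < 4.605, we do not reject H₀.

0.275; do not reject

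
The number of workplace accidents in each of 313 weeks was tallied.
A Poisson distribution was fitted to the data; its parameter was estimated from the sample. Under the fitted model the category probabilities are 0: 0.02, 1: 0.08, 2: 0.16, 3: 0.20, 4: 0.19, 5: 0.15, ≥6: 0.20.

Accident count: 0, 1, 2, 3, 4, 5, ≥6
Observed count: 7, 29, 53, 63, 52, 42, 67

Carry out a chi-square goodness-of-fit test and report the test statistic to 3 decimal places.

Expected counts E_i = n·p_i: 313×0.02 = 6.26, 313×0.08 = 25.04, 313×0.16 = 50.08, 313×0.20 = 62.6, 313×0.19 = 59.47, 313×0.15 = 46.95, 313×0.20 = 62.6.
0: (7 − 6.26)²/6.26 = 0.5476/6.26 = 0.0875
1: (29 − 25.04)²/25.04 = 15.6816/25.04 = 0.6263
2: (53 − 50.08)²/50.08 = 8.5264/50.08 = 0.1703
3: (63 − 62.6)²/62.6 = 0.16/62.6 = 0.0026
4: (52 − 59.47)²/59.47 = 55.8009/59.47 = 0.9383
5: (42 − 46.95)²/46.95 = 24.5025/46.95 = 0.5219
≥6: (67 − 62.6)²/62.6 = 19.36/62.6 = 0.3093
Sum = 2.656

2.656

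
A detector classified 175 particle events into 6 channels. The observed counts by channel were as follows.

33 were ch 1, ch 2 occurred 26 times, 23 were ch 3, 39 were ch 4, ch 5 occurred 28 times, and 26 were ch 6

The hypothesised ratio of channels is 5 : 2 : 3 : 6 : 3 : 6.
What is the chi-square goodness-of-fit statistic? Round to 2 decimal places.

19.23

Ratio total = 25. Expected counts: 175×5/25 = 35, 175×2/25 = 14, 175×3/25 = 21, 175×6/25 = 42, 175×3/25 = 21, 175×6/25 = 42.
cat         O        E   (O−E)²/E
ch 1       33       35      0.114
ch 2       26       14     10.286
ch 3       23       21      0.190
ch 4       39       42      0.214
ch 5       28       21      2.333
ch 6       26       42      6.095
Sum = 19.23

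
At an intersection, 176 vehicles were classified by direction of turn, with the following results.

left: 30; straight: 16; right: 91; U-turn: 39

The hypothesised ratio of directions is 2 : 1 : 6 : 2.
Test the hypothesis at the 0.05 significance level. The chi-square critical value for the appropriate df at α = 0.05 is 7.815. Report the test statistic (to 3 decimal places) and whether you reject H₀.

1.917; do not reject

Ratio total = 11. Expected counts: 176×2/11 = 32, 176×1/11 = 16, 176×6/11 = 96, 176×2/11 = 32.
cat           O        E   (O−E)²/E
left         30       32     0.1250
straight     16       16     0.0000
right        91       96     0.2604
U-turn       39       32     1.5313
Sum = 1.917
df = 3. Since 1.917 < 7.815, we do not reject H₀.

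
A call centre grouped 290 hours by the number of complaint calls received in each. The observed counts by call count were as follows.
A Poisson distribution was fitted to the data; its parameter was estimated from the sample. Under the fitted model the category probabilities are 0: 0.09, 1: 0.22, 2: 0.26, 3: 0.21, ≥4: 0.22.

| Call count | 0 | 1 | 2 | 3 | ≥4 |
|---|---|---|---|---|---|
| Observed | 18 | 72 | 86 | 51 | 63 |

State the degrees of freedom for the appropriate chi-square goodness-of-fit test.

There are k = 5 categories and 1 parameter estimated from the data, so df = 5 − 1 − 1 = 3.

3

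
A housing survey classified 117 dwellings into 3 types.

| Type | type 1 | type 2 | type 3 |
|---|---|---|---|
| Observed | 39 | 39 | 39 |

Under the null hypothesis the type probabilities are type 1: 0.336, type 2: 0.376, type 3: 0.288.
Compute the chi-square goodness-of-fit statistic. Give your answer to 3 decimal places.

Expected counts E_i = n·p_i: 117×0.336 = 39.312, 117×0.376 = 43.992, 117×0.288 = 33.696.
cat         O        E   (O−E)²/E
type 1     39   39.312     0.0025
type 2     39   43.992     0.5665
type 3     39   33.696     0.8349
Sum = 1.404

1.404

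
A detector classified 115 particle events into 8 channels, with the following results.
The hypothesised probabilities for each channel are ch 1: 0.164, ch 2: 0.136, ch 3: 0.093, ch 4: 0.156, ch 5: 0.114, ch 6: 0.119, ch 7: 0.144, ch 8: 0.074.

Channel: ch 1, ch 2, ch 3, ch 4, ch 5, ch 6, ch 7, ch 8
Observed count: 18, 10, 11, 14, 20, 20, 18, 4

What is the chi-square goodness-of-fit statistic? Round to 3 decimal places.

11.998

Expected counts E_i = n·p_i: 115×0.164 = 18.86, 115×0.136 = 15.64, 115×0.093 = 10.695, 115×0.156 = 17.94, 115×0.114 = 13.11, 115×0.119 = 13.685, 115×0.144 = 16.56, 115×0.074 = 8.51.
χ² = (18−18.86)²/18.86 + (10−15.64)²/15.64 + (11−10.695)²/10.695 + (14−17.94)²/17.94 + (20−13.11)²/13.11 + (20−13.685)²/13.685 + (18−16.56)²/16.56 + (4−8.51)²/8.51
   = 0.0392 + 2.0339 + 0.0087 + 0.8653 + 3.6211 + 2.9141 + 0.1252 + 2.3901
Sum = 11.998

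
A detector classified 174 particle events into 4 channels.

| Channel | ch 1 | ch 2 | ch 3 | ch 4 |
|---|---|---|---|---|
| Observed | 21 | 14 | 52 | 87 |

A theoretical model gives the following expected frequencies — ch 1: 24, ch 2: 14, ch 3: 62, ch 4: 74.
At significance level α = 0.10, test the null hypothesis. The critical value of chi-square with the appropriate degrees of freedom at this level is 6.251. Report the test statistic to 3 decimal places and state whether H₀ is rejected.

4.272; do not reject

χ² = (21−24)²/24 + (14−14)²/14 + (52−62)²/62 + (87−74)²/74
   = 0.3750 + 0.0000 + 1.6129 + 2.2838
Sum = 4.272
df = 3. Since 4.272 < 6.251, we do not reject H₀.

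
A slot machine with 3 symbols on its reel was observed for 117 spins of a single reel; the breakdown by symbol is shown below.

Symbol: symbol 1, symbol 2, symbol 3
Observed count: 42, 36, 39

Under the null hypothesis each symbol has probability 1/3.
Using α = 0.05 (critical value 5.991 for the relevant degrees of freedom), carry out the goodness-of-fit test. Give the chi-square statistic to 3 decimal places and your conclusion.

Under H₀ each category has probability 1/3, so each expected count is 117/3 = 39.
cat           O        E   (O−E)²/E
symbol 1     42       39     0.2308
symbol 2     36       39     0.2308
symbol 3     39       39     0.0000
Sum = 0.462
df = 2. Since 0.462 < 5.991, we do not reject H₀.

0.462; do not reject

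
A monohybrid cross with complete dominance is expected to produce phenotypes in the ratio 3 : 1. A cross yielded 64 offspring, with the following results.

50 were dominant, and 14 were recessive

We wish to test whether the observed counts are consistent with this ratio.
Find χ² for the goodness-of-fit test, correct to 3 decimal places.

Ratio total = 4. Expected counts: 64×3/4 = 48, 64×1/4 = 16.
dominant: (50 − 48)²/48 = 4/48 = 0.0833
recessive: (14 − 16)²/16 = 4/16 = 0.2500
Sum = 0.333

0.333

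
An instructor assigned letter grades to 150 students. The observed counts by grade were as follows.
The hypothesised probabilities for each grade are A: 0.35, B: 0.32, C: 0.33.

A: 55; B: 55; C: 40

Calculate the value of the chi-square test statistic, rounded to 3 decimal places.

2.963

Expected counts E_i = n·p_i: 150×0.35 = 52.5, 150×0.32 = 48, 150×0.33 = 49.5.
cat         O        E   (O−E)²/E
A          55     52.5     0.1190
B          55       48     1.0208
C          40     49.5     1.8232
Sum = 2.963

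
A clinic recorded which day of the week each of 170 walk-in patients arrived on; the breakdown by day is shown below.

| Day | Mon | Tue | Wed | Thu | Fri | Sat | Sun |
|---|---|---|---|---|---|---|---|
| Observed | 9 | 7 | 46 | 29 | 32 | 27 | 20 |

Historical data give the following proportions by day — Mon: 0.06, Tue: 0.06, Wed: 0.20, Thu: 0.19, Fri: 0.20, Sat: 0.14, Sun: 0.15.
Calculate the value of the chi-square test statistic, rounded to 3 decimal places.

Expected counts E_i = n·p_i: 170×0.06 = 10.2, 170×0.06 = 10.2, 170×0.20 = 34, 170×0.19 = 32.3, 170×0.20 = 34, 170×0.14 = 23.8, 170×0.15 = 25.5.
Mon: (9 − 10.2)²/10.2 = 1.44/10.2 = 0.1412
Tue: (7 − 10.2)²/10.2 = 10.24/10.2 = 1.0039
Wed: (46 − 34)²/34 = 144/34 = 4.2353
Thu: (29 − 32.3)²/32.3 = 10.89/32.3 = 0.3372
Fri: (32 − 34)²/34 = 4/34 = 0.1176
Sat: (27 − 23.8)²/23.8 = 10.24/23.8 = 0.4303
Sun: (20 − 25.5)²/25.5 = 30.25/25.5 = 1.1863
Sum = 7.452

7.452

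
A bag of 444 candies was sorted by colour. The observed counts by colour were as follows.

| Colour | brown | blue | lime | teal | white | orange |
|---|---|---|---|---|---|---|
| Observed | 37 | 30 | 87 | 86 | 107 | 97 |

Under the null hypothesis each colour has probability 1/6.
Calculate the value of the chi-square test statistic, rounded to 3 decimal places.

Expected count for each of the 6 categories: 444/6 = 74.
brown: (37 − 74)²/74 = 1369/74 = 18.5000
blue: (30 − 74)²/74 = 1936/74 = 26.1622
lime: (87 − 74)²/74 = 169/74 = 2.2838
teal: (86 − 74)²/74 = 144/74 = 1.9459
white: (107 − 74)²/74 = 1089/74 = 14.7162
orange: (97 − 74)²/74 = 529/74 = 7.1486
Sum = 70.757

70.757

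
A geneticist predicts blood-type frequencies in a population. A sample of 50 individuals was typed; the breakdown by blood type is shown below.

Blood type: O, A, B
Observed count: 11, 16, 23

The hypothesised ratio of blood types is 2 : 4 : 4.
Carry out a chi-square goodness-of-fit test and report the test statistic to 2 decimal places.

1.35

Ratio total = 10. Expected counts: 50×2/10 = 10, 50×4/10 = 20, 50×4/10 = 20.
χ² = (11−10)²/10 + (16−20)²/20 + (23−20)²/20
   = 0.100 + 0.800 + 0.450
Sum = 1.35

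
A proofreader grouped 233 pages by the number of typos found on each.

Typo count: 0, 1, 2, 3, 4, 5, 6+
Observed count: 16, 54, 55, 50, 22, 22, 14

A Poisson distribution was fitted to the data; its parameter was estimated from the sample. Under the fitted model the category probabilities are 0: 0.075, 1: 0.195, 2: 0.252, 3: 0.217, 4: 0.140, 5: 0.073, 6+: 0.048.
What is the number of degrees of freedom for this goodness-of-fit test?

5

There are k = 7 categories and 1 parameter estimated from the data, so df = 7 − 1 − 1 = 5.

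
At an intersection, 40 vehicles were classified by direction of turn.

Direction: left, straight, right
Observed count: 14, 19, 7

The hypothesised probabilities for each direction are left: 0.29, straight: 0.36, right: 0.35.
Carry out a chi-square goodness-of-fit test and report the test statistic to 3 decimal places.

Expected counts E_i = n·p_i: 40×0.29 = 11.6, 40×0.36 = 14.4, 40×0.35 = 14.
left: (14 − 11.6)²/11.6 = 5.76/11.6 = 0.4966
straight: (19 − 14.4)²/14.4 = 21.16/14.4 = 1.4694
right: (7 − 14)²/14 = 49/14 = 3.5000
Sum = 5.466

5.466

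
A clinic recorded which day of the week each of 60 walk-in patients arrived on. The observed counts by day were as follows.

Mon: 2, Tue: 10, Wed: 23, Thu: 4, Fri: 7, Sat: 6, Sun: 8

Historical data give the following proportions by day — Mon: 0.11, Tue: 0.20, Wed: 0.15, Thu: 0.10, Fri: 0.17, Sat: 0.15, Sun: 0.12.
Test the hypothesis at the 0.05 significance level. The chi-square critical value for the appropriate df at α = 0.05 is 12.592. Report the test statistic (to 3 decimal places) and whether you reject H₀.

Expected counts E_i = n·p_i: 60×0.11 = 6.6, 60×0.20 = 12, 60×0.15 = 9, 60×0.10 = 6, 60×0.17 = 10.2, 60×0.15 = 9, 60×0.12 = 7.2.
Mon: (2 − 6.6)²/6.6 = 21.16/6.6 = 3.2061
Tue: (10 − 12)²/12 = 4/12 = 0.3333
Wed: (23 − 9)²/9 = 196/9 = 21.7778
Thu: (4 − 6)²/6 = 4/6 = 0.6667
Fri: (7 − 10.2)²/10.2 = 10.24/10.2 = 1.0039
Sat: (6 − 9)²/9 = 9/9 = 1.0000
Sun: (8 − 7.2)²/7.2 = 0.64/7.2 = 0.0889
Sum = 28.077
df = 6. Since 28.077 > 12.592, we reject H₀.

28.077; reject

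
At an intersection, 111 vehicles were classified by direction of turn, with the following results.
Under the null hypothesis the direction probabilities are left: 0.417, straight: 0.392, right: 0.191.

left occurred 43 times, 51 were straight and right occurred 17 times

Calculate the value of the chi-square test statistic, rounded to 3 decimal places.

Expected counts E_i = n·p_i: 111×0.417 = 46.287, 111×0.392 = 43.512, 111×0.191 = 21.201.
χ² = (43−46.287)²/46.287 + (51−43.512)²/43.512 + (17−21.201)²/21.201
   = 0.2334 + 1.2886 + 0.8324
Sum = 2.354

2.354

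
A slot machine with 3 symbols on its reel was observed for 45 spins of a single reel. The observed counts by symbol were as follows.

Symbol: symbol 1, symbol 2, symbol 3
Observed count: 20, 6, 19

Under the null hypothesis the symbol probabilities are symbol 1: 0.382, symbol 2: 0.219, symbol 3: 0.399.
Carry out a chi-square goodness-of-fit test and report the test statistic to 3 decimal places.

Expected counts E_i = n·p_i: 45×0.382 = 17.19, 45×0.219 = 9.855, 45×0.399 = 17.955.
cat           O        E   (O−E)²/E
symbol 1     20    17.19     0.4593
symbol 2      6    9.855     1.5080
symbol 3     19   17.955     0.0608
Sum = 2.028

2.028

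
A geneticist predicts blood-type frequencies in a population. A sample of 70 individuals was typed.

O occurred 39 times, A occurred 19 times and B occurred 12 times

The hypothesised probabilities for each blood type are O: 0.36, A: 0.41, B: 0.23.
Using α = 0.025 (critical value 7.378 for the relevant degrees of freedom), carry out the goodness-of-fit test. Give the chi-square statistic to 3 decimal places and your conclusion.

Expected counts E_i = n·p_i: 70×0.36 = 25.2, 70×0.41 = 28.7, 70×0.23 = 16.1.
cat         O        E   (O−E)²/E
O          39     25.2     7.5571
A          19     28.7     3.2784
B          12     16.1     1.0441
Sum = 11.880
df = 2. Since 11.880 > 7.378, we reject H₀.

11.880; reject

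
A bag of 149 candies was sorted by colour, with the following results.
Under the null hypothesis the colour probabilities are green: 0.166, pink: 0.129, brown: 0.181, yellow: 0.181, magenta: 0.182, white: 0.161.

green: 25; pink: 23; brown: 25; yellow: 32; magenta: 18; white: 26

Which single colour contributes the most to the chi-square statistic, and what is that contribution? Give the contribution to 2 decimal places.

Expected counts E_i = n·p_i: 149×0.166 = 24.734, 149×0.129 = 19.221, 149×0.181 = 26.969, 149×0.181 = 26.969, 149×0.182 = 27.118, 149×0.161 = 23.989.
green: (25 − 24.734)²/24.734 = 0.070756/24.734 = 0.003
pink: (23 − 19.221)²/19.221 = 14.280841/19.221 = 0.743
brown: (25 − 26.969)²/26.969 = 3.876961/26.969 = 0.144
yellow: (32 − 26.969)²/26.969 = 25.310961/26.969 = 0.939
magenta: (18 − 27.118)²/27.118 = 83.137924/27.118 = 3.066
white: (26 − 23.989)²/23.989 = 4.044121/23.989 = 0.169
The largest term is for magenta: 3.07.

magenta, 3.07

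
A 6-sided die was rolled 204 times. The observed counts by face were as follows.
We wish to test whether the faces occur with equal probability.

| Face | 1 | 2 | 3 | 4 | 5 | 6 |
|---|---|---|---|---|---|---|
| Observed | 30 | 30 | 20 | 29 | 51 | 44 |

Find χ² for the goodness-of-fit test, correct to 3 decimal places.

Under H₀ each category has probability 1/6, so each expected count is 204/6 = 34.
cat         O        E   (O−E)²/E
1          30       34     0.4706
2          30       34     0.4706
3          20       34     5.7647
4          29       34     0.7353
5          51       34     8.5000
6          44       34     2.9412
Sum = 18.882

18.882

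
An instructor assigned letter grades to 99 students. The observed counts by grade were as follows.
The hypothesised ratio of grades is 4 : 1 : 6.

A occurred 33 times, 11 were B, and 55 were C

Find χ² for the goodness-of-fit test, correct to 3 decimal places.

Ratio total = 11. Expected counts: 99×4/11 = 36, 99×1/11 = 9, 99×6/11 = 54.
χ² = (33−36)²/36 + (11−9)²/9 + (55−54)²/54
   = 0.2500 + 0.4444 + 0.0185
Sum = 0.713

0.713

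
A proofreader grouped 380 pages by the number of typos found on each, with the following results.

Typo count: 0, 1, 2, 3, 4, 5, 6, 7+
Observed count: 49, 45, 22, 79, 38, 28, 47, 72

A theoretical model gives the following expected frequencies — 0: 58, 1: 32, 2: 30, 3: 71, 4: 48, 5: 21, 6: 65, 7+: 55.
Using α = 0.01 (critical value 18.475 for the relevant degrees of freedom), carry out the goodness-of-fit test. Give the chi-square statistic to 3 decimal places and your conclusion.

cat         O        E   (O−E)²/E
0          49       58     1.3966
1          45       32     5.2813
2          22       30     2.1333
3          79       71     0.9014
4          38       48     2.0833
5          28       21     2.3333
6          47       65     4.9846
7+         72       55     5.2545
Sum = 24.368
df = 7. Since 24.368 > 18.475, we reject H₀.

24.368; reject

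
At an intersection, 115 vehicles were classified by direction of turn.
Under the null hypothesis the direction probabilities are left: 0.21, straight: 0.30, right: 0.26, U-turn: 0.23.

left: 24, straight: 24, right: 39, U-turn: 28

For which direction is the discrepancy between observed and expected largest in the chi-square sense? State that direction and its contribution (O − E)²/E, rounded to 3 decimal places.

Expected counts E_i = n·p_i: 115×0.21 = 24.15, 115×0.30 = 34.5, 115×0.26 = 29.9, 115×0.23 = 26.45.
χ² = (24−24.15)²/24.15 + (24−34.5)²/34.5 + (39−29.9)²/29.9 + (28−26.45)²/26.45
   = 0.0009 + 3.1957 + 2.7696 + 0.0908
The largest term is for straight: 3.196.

straight, 3.196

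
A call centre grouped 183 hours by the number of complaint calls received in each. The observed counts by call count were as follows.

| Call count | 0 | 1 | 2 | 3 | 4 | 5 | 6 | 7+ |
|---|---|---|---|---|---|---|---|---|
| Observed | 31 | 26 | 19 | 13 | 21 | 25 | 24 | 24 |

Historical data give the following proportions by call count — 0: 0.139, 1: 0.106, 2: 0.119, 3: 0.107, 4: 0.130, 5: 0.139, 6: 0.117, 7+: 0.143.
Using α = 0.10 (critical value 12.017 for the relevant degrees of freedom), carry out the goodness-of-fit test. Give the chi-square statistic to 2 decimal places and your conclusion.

6.86; do not reject

Expected counts E_i = n·p_i: 183×0.139 = 25.437, 183×0.106 = 19.398, 183×0.119 = 21.777, 183×0.107 = 19.581, 183×0.130 = 23.79, 183×0.139 = 25.437, 183×0.117 = 21.411, 183×0.143 = 26.169.
0: (31 − 25.437)²/25.437 = 30.946969/25.437 = 1.217
1: (26 − 19.398)²/19.398 = 43.586404/19.398 = 2.247
2: (19 − 21.777)²/21.777 = 7.711729/21.777 = 0.354
3: (13 − 19.581)²/19.581 = 43.309561/19.581 = 2.212
4: (21 − 23.79)²/23.79 = 7.7841/23.79 = 0.327
5: (25 − 25.437)²/25.437 = 0.190969/25.437 = 0.008
6: (24 − 21.411)²/21.411 = 6.702921/21.411 = 0.313
7+: (24 − 26.169)²/26.169 = 4.704561/26.169 = 0.180
Sum = 6.86
df = 7. Since 6.86 < 12.017, we do not reject H₀.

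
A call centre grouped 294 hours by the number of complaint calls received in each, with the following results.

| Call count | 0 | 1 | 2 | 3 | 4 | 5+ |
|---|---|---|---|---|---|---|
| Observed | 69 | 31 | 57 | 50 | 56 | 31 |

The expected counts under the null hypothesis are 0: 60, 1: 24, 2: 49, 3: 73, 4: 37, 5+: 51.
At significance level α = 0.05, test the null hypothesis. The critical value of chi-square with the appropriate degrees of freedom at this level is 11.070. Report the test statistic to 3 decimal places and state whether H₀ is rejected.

29.544; reject

0: (69 − 60)²/60 = 81/60 = 1.3500
1: (31 − 24)²/24 = 49/24 = 2.0417
2: (57 − 49)²/49 = 64/49 = 1.3061
3: (50 − 73)²/73 = 529/73 = 7.2466
4: (56 − 37)²/37 = 361/37 = 9.7568
5+: (31 − 51)²/51 = 400/51 = 7.8431
Sum = 29.544
df = 5. Since 29.544 > 11.070, we reject H₀.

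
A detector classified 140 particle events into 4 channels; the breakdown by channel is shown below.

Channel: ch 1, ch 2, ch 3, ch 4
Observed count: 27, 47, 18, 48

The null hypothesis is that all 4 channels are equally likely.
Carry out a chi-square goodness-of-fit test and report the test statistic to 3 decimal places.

Expected count for each of the 4 categories: 140/4 = 35.
cat         O        E   (O−E)²/E
ch 1       27       35     1.8286
ch 2       47       35     4.1143
ch 3       18       35     8.2571
ch 4       48       35     4.8286
Sum = 19.029

19.029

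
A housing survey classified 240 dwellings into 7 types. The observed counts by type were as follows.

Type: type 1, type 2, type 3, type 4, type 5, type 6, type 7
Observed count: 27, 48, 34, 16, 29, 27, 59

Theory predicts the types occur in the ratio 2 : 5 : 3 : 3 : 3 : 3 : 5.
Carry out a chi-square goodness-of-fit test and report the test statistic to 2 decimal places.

Ratio total = 24. Expected counts: 240×2/24 = 20, 240×5/24 = 50, 240×3/24 = 30, 240×3/24 = 30, 240×3/24 = 30, 240×3/24 = 30, 240×5/24 = 50.
χ² = (27−20)²/20 + (48−50)²/50 + (34−30)²/30 + (16−30)²/30 + (29−30)²/30 + (27−30)²/30 + (59−50)²/50
   = 2.450 + 0.080 + 0.533 + 6.533 + 0.033 + 0.300 + 1.620
Sum = 11.55

11.55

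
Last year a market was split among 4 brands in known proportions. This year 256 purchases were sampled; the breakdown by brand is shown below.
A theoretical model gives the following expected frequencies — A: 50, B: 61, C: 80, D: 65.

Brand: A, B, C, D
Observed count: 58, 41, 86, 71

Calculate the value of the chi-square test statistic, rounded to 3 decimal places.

A: (58 − 50)²/50 = 64/50 = 1.2800
B: (41 − 61)²/61 = 400/61 = 6.5574
C: (86 − 80)²/80 = 36/80 = 0.4500
D: (71 − 65)²/65 = 36/65 = 0.5538
Sum = 8.841

8.841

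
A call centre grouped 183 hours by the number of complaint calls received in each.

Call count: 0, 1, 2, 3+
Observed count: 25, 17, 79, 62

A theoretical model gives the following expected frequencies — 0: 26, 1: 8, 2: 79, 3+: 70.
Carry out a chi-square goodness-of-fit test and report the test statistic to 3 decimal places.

0: (25 − 26)²/26 = 1/26 = 0.0385
1: (17 − 8)²/8 = 81/8 = 10.1250
2: (79 − 79)²/79 = 0/79 = 0.0000
3+: (62 − 70)²/70 = 64/70 = 0.9143
Sum = 11.078

11.078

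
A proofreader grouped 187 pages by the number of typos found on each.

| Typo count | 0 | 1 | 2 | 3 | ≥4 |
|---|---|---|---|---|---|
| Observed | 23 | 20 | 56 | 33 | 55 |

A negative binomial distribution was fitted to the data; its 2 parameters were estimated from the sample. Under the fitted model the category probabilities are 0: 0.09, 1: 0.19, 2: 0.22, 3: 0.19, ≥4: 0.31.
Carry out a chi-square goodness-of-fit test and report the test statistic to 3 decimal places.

Expected counts E_i = n·p_i: 187×0.09 = 16.83, 187×0.19 = 35.53, 187×0.22 = 41.14, 187×0.19 = 35.53, 187×0.31 = 57.97.
cat         O        E   (O−E)²/E
0          23    16.83     2.2620
1          20    35.53     6.7881
2          56    41.14     5.3675
3          33    35.53     0.1802
≥4         55    57.97     0.1522
Sum = 14.750

14.750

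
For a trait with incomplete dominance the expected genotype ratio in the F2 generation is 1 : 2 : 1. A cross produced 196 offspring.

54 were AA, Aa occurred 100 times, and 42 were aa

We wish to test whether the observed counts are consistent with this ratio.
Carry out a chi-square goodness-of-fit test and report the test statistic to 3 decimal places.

1.551

Ratio total = 4. Expected counts: 196×1/4 = 49, 196×2/4 = 98, 196×1/4 = 49.
AA: (54 − 49)²/49 = 25/49 = 0.5102
Aa: (100 − 98)²/98 = 4/98 = 0.0408
aa: (42 − 49)²/49 = 49/49 = 1.0000
Sum = 1.551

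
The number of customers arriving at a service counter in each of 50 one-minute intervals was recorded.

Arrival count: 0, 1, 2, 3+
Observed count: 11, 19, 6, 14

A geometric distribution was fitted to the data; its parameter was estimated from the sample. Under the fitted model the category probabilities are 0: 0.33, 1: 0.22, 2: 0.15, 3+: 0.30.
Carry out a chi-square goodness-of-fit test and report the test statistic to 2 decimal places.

8.02

Expected counts E_i = n·p_i: 50×0.33 = 16.5, 50×0.22 = 11, 50×0.15 = 7.5, 50×0.30 = 15.
0: (11 − 16.5)²/16.5 = 30.25/16.5 = 1.833
1: (19 − 11)²/11 = 64/11 = 5.818
2: (6 − 7.5)²/7.5 = 2.25/7.5 = 0.300
3+: (14 − 15)²/15 = 1/15 = 0.067
Sum = 8.02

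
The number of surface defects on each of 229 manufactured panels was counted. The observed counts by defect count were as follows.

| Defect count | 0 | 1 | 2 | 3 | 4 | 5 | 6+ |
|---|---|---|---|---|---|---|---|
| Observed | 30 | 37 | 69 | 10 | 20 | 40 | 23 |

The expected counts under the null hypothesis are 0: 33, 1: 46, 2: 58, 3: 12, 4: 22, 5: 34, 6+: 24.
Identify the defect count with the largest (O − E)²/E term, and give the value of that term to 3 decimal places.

cat         O        E   (O−E)²/E
0          30       33     0.2727
1          37       46     1.7609
2          69       58     2.0862
3          10       12     0.3333
4          20       22     0.1818
5          40       34     1.0588
6+         23       24     0.0417
The largest term is for 2: 2.086.

2, 2.086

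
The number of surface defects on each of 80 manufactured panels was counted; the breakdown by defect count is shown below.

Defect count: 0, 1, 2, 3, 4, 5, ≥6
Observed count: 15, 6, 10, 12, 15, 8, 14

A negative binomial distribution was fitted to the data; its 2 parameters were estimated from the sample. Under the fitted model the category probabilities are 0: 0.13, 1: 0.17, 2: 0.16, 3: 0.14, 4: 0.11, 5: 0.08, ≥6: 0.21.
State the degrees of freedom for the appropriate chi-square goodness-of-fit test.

4

There are k = 7 categories and 2 parameters estimated from the data, so df = 7 − 1 − 2 = 4.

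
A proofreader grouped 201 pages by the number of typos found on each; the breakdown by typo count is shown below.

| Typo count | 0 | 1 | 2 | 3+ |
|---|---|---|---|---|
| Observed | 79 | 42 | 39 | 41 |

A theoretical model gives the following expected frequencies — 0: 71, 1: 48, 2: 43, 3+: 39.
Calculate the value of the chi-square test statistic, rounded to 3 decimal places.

0: (79 − 71)²/71 = 64/71 = 0.9014
1: (42 − 48)²/48 = 36/48 = 0.7500
2: (39 − 43)²/43 = 16/43 = 0.3721
3+: (41 − 39)²/39 = 4/39 = 0.1026
Sum = 2.126

2.126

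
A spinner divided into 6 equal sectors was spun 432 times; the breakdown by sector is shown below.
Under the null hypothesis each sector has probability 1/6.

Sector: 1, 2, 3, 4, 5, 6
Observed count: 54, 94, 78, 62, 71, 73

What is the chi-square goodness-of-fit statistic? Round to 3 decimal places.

13.139

Expected count for each of the 6 categories: 432/6 = 72.
1: (54 − 72)²/72 = 324/72 = 4.5000
2: (94 − 72)²/72 = 484/72 = 6.7222
3: (78 − 72)²/72 = 36/72 = 0.5000
4: (62 − 72)²/72 = 100/72 = 1.3889
5: (71 − 72)²/72 = 1/72 = 0.0139
6: (73 − 72)²/72 = 1/72 = 0.0139
Sum = 13.139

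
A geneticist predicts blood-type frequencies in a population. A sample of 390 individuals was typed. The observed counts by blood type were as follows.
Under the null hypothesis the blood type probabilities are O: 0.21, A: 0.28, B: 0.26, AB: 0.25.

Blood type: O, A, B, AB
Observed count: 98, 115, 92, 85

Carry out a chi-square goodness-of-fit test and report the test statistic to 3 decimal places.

5.947

Expected counts E_i = n·p_i: 390×0.21 = 81.9, 390×0.28 = 109.2, 390×0.26 = 101.4, 390×0.25 = 97.5.
χ² = (98−81.9)²/81.9 + (115−109.2)²/109.2 + (92−101.4)²/101.4 + (85−97.5)²/97.5
   = 3.1650 + 0.3081 + 0.8714 + 1.6026
Sum = 5.947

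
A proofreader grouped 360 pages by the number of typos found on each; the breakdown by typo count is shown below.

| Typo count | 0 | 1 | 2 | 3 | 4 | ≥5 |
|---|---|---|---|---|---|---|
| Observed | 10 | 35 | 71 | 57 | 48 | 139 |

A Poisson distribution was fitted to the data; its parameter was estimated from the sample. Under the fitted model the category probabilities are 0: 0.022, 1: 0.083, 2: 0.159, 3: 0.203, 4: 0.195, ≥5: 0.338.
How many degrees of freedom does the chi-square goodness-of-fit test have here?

There are k = 6 categories and 1 parameter estimated from the data, so df = 6 − 1 − 1 = 4.

4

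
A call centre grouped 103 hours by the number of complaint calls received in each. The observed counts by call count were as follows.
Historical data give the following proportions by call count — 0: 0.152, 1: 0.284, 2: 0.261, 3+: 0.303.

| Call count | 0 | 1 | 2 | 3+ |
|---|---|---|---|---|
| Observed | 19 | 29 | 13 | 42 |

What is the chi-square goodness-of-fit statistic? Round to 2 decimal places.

11.62

Expected counts E_i = n·p_i: 103×0.152 = 15.656, 103×0.284 = 29.252, 103×0.261 = 26.883, 103×0.303 = 31.209.
cat         O        E   (O−E)²/E
0          19   15.656      0.714
1          29   29.252      0.002
2          13   26.883      7.170
3+         42   31.209      3.731
Sum = 11.62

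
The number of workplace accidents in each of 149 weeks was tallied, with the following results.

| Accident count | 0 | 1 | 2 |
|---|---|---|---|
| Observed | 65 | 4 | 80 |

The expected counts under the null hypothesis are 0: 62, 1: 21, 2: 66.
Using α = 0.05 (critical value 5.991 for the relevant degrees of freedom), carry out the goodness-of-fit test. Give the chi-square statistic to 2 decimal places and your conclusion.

16.88; reject

cat         O        E   (O−E)²/E
0          65       62      0.145
1           4       21     13.762
2          80       66      2.970
Sum = 16.88
df = 2. Since 16.88 > 5.991, we reject H₀.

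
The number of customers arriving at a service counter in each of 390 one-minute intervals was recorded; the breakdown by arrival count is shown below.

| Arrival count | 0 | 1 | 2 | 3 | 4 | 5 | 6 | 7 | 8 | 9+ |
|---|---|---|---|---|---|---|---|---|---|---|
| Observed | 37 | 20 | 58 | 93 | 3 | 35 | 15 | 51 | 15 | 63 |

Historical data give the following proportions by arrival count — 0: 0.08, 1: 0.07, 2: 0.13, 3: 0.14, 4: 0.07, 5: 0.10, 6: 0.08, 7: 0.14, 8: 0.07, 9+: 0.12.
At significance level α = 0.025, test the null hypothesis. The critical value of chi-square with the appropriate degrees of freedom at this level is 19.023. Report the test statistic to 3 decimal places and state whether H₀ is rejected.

72.926; reject

Expected counts E_i = n·p_i: 390×0.08 = 31.2, 390×0.07 = 27.3, 390×0.13 = 50.7, 390×0.14 = 54.6, 390×0.07 = 27.3, 390×0.10 = 39, 390×0.08 = 31.2, 390×0.14 = 54.6, 390×0.07 = 27.3, 390×0.12 = 46.8.
0: (37 − 31.2)²/31.2 = 33.64/31.2 = 1.0782
1: (20 − 27.3)²/27.3 = 53.29/27.3 = 1.9520
2: (58 − 50.7)²/50.7 = 53.29/50.7 = 1.0511
3: (93 − 54.6)²/54.6 = 1474.56/54.6 = 27.0066
4: (3 − 27.3)²/27.3 = 590.49/27.3 = 21.6297
5: (35 − 39)²/39 = 16/39 = 0.4103
6: (15 − 31.2)²/31.2 = 262.44/31.2 = 8.4115
7: (51 − 54.6)²/54.6 = 12.96/54.6 = 0.2374
8: (15 − 27.3)²/27.3 = 151.29/27.3 = 5.5418
9+: (63 − 46.8)²/46.8 = 262.44/46.8 = 5.6077
Sum = 72.926
df = 9. Since 72.926 > 19.023, we reject H₀.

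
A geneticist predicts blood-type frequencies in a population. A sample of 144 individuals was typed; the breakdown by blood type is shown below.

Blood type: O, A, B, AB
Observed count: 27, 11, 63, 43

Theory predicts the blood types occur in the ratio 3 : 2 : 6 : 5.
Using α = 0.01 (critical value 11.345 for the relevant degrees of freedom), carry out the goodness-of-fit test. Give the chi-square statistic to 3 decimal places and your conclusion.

4.311; do not reject

Ratio total = 16. Expected counts: 144×3/16 = 27, 144×2/16 = 18, 144×6/16 = 54, 144×5/16 = 45.
χ² = (27−27)²/27 + (11−18)²/18 + (63−54)²/54 + (43−45)²/45
   = 0.0000 + 2.7222 + 1.5000 + 0.0889
Sum = 4.311
df = 3. Since 4.311 < 11.345, we do not reject H₀.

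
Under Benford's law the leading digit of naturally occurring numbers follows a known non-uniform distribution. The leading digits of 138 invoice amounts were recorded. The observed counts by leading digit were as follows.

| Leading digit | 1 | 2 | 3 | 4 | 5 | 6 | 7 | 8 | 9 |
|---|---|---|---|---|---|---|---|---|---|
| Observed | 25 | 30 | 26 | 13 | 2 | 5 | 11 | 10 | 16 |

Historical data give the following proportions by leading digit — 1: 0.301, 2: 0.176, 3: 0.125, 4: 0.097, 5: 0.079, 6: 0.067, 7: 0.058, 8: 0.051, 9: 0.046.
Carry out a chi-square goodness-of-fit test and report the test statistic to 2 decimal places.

38.64

Expected counts E_i = n·p_i: 138×0.301 = 41.538, 138×0.176 = 24.288, 138×0.125 = 17.25, 138×0.097 = 13.386, 138×0.079 = 10.902, 138×0.067 = 9.246, 138×0.058 = 8.004, 138×0.051 = 7.038, 138×0.046 = 6.348.
cat         O        E   (O−E)²/E
1          25   41.538      6.584
2          30   24.288      1.343
3          26    17.25      4.438
4          13   13.386      0.011
5           2   10.902      7.269
6           5    9.246      1.950
7          11    8.004      1.121
8          10    7.038      1.247
9          16    6.348     14.676
Sum = 38.64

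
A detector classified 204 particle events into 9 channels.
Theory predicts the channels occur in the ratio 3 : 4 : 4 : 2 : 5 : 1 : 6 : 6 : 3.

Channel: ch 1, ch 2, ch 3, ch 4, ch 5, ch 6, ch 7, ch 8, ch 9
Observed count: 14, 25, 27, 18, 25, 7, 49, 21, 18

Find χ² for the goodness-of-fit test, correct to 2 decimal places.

Ratio total = 34. Expected counts: 204×3/34 = 18, 204×4/34 = 24, 204×4/34 = 24, 204×2/34 = 12, 204×5/34 = 30, 204×1/34 = 6, 204×6/34 = 36, 204×6/34 = 36, 204×3/34 = 18.
ch 1: (14 − 18)²/18 = 16/18 = 0.889
ch 2: (25 − 24)²/24 = 1/24 = 0.042
ch 3: (27 − 24)²/24 = 9/24 = 0.375
ch 4: (18 − 12)²/12 = 36/12 = 3.000
ch 5: (25 − 30)²/30 = 25/30 = 0.833
ch 6: (7 − 6)²/6 = 1/6 = 0.167
ch 7: (49 − 36)²/36 = 169/36 = 4.694
ch 8: (21 − 36)²/36 = 225/36 = 6.250
ch 9: (18 − 18)²/18 = 0/18 = 0.000
Sum = 16.25

16.25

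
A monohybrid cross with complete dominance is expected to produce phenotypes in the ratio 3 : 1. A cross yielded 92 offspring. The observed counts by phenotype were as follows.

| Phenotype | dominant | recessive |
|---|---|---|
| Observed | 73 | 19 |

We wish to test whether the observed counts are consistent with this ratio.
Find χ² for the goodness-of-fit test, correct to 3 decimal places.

0.928

Ratio total = 4. Expected counts: 92×3/4 = 69, 92×1/4 = 23.
χ² = (73−69)²/69 + (19−23)²/23
   = 0.2319 + 0.6957
Sum = 0.928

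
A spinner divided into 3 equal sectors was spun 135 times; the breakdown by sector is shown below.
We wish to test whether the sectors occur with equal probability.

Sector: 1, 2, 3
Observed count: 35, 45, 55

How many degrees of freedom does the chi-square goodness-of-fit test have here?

2

There are k = 3 categories and no parameters were estimated from the data, so df = 3 − 1 = 2.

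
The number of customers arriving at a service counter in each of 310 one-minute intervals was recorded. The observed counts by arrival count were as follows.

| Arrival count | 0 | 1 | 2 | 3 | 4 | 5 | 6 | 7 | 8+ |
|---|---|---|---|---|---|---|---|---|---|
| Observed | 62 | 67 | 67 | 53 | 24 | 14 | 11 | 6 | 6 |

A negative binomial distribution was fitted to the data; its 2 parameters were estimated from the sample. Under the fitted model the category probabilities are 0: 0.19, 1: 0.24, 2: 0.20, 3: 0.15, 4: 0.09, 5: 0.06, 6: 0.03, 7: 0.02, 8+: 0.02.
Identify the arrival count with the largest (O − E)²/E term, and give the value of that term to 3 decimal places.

5, 1.138

Expected counts E_i = n·p_i: 310×0.19 = 58.9, 310×0.24 = 74.4, 310×0.20 = 62, 310×0.15 = 46.5, 310×0.09 = 27.9, 310×0.06 = 18.6, 310×0.03 = 9.3, 310×0.02 = 6.2, 310×0.02 = 6.2.
cat         O        E   (O−E)²/E
0          62     58.9     0.1632
1          67     74.4     0.7360
2          67       62     0.4032
3          53     46.5     0.9086
4          24     27.9     0.5452
5          14     18.6     1.1376
6          11      9.3     0.3108
7           6      6.2     0.0065
8+          6      6.2     0.0065
The largest term is for 5: 1.138.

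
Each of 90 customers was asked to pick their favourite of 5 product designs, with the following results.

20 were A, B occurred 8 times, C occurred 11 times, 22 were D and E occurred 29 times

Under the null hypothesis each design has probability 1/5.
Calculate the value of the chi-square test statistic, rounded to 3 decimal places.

Under H₀ each category has probability 1/5, so each expected count is 90/5 = 18.
A: (20 − 18)²/18 = 4/18 = 0.2222
B: (8 − 18)²/18 = 100/18 = 5.5556
C: (11 − 18)²/18 = 49/18 = 2.7222
D: (22 − 18)²/18 = 16/18 = 0.8889
E: (29 − 18)²/18 = 121/18 = 6.7222
Sum = 16.111

16.111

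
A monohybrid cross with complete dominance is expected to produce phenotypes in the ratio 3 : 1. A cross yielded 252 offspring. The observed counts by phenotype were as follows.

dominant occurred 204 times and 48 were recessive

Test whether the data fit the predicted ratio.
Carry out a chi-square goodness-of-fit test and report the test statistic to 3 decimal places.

4.762

Ratio total = 4. Expected counts: 252×3/4 = 189, 252×1/4 = 63.
cat            O        E   (O−E)²/E
dominant     204      189     1.1905
recessive     48       63     3.5714
Sum = 4.762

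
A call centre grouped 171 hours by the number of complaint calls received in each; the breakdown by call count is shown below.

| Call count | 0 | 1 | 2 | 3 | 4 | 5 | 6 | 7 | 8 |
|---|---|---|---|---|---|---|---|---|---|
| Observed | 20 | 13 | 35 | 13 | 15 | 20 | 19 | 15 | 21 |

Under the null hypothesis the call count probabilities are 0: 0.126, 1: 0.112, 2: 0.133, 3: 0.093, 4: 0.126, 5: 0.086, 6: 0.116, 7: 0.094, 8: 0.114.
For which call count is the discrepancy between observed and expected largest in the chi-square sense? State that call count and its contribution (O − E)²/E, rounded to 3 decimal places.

2, 6.606

Expected counts E_i = n·p_i: 171×0.126 = 21.546, 171×0.112 = 19.152, 171×0.133 = 22.743, 171×0.093 = 15.903, 171×0.126 = 21.546, 171×0.086 = 14.706, 171×0.116 = 19.836, 171×0.094 = 16.074, 171×0.114 = 19.494.
0: (20 − 21.546)²/21.546 = 2.390116/21.546 = 0.1109
1: (13 − 19.152)²/19.152 = 37.847104/19.152 = 1.9761
2: (35 − 22.743)²/22.743 = 150.234049/22.743 = 6.6057
3: (13 − 15.903)²/15.903 = 8.427409/15.903 = 0.5299
4: (15 − 21.546)²/21.546 = 42.850116/21.546 = 1.9888
5: (20 − 14.706)²/14.706 = 28.026436/14.706 = 1.9058
6: (19 − 19.836)²/19.836 = 0.698896/19.836 = 0.0352
7: (15 − 16.074)²/16.074 = 1.153476/16.074 = 0.0718
8: (21 − 19.494)²/19.494 = 2.268036/19.494 = 0.1163
The largest term is for 2: 6.606.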